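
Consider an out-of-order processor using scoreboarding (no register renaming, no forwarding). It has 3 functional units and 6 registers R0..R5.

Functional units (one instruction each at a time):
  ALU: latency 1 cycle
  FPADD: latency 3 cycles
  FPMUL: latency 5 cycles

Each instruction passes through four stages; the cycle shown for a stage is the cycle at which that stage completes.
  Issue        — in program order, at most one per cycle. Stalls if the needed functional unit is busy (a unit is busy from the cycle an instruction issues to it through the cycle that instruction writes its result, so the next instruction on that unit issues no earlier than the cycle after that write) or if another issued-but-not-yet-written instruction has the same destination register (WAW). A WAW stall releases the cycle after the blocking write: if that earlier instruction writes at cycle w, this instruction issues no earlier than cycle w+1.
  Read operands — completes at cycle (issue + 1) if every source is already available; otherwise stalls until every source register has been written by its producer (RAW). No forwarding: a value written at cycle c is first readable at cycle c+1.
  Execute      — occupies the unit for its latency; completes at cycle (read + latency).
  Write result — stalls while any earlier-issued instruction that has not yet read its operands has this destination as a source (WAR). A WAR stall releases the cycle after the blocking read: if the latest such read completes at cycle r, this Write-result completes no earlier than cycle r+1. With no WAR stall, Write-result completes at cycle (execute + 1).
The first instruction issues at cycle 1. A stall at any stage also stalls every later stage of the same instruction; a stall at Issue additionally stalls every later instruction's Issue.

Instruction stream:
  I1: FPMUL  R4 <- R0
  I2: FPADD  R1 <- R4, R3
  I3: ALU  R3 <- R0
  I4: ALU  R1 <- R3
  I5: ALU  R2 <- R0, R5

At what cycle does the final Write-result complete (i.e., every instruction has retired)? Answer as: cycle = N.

cycle = 21

I1 -> (1, 2, 7, 8)
I2 -> (2, 9, 12, 13)  // RAW R4: wait I1 write@8
I3 -> (3, 4, 5, 10)  // WAR R3: wait I2 read@9
I4 -> (14, 15, 16, 17)  // WAW R1: wait I2 write@13
I5 -> (18, 19, 20, 21)  // struct: ALU busy until I4 writes@17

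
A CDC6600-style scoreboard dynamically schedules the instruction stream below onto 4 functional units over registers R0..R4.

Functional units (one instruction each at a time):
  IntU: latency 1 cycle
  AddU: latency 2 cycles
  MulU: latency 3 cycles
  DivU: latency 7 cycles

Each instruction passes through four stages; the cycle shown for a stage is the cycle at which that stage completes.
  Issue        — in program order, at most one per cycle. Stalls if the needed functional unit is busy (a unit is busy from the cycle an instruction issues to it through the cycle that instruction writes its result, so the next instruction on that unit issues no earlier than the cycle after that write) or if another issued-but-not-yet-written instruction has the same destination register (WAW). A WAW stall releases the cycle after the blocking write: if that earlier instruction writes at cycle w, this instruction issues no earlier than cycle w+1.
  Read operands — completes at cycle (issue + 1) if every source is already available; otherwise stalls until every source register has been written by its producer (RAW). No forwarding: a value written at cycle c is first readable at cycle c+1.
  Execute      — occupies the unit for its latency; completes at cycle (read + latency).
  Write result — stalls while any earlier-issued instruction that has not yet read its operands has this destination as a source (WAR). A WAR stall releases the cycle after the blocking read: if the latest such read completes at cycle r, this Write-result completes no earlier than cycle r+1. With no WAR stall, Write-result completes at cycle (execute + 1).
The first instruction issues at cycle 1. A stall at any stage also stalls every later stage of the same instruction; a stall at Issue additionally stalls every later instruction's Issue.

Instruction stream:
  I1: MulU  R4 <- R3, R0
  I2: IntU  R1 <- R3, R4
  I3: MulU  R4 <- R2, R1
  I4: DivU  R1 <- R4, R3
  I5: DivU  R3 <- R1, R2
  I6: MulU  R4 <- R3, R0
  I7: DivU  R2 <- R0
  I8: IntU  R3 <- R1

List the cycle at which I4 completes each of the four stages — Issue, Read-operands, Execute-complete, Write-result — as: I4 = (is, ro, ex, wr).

I4 = (10, 15, 22, 23)

I1 -> (1, 2, 5, 6)
I2 -> (2, 7, 8, 9)  // RAW R4: wait I1 write@6
I3 -> (7, 10, 13, 14)  // struct: MulU busy until I1 writes@6, RAW R1: wait I2 write@9
I4 -> (10, 15, 22, 23)  // WAW R1: wait I2 write@9, RAW R4: wait I3 write@14
I5 -> (24, 25, 32, 33)  // struct: DivU busy until I4 writes@23
I6 -> (25, 34, 37, 38)  // RAW R3: wait I5 write@33
I7 -> (34, 35, 42, 43)  // struct: DivU busy until I5 writes@33
I8 -> (35, 36, 37, 38)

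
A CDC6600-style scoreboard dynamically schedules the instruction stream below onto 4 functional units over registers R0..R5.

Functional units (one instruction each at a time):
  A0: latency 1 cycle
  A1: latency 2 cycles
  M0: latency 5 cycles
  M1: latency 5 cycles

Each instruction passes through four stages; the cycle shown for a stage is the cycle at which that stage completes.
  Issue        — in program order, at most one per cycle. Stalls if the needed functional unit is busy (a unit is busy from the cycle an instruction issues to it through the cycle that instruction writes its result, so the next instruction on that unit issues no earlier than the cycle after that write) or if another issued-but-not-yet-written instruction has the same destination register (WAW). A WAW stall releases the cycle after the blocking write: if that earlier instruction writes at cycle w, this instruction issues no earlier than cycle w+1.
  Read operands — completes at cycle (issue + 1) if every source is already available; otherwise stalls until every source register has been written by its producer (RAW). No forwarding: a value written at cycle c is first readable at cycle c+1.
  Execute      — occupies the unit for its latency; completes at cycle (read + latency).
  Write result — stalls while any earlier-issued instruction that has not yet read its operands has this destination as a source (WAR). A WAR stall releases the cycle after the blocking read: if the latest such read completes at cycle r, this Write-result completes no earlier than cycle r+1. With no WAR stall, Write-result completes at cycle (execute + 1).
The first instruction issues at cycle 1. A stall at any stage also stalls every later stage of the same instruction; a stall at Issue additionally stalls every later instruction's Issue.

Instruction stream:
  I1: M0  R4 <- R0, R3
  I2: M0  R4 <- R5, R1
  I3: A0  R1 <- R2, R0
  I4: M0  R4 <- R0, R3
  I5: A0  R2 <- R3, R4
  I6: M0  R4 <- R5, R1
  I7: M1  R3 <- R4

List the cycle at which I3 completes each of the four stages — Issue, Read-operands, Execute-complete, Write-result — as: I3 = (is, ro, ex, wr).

I3 = (10, 11, 12, 13)

1) issue 1, read 2, done 7, write 8
2) issue 9, read 10, done 15, write 16  <struct: M0 busy until I1 writes@8>
3) issue 10, read 11, done 12, write 13
4) issue 17, read 18, done 23, write 24  <struct: M0 busy until I2 writes@16>
5) issue 18, read 25, done 26, write 27  <RAW R4: wait I4 write@24>
6) issue 25, read 26, done 31, write 32  <struct: M0 busy until I4 writes@24>
7) issue 26, read 33, done 38, write 39  <RAW R4: wait I6 write@32>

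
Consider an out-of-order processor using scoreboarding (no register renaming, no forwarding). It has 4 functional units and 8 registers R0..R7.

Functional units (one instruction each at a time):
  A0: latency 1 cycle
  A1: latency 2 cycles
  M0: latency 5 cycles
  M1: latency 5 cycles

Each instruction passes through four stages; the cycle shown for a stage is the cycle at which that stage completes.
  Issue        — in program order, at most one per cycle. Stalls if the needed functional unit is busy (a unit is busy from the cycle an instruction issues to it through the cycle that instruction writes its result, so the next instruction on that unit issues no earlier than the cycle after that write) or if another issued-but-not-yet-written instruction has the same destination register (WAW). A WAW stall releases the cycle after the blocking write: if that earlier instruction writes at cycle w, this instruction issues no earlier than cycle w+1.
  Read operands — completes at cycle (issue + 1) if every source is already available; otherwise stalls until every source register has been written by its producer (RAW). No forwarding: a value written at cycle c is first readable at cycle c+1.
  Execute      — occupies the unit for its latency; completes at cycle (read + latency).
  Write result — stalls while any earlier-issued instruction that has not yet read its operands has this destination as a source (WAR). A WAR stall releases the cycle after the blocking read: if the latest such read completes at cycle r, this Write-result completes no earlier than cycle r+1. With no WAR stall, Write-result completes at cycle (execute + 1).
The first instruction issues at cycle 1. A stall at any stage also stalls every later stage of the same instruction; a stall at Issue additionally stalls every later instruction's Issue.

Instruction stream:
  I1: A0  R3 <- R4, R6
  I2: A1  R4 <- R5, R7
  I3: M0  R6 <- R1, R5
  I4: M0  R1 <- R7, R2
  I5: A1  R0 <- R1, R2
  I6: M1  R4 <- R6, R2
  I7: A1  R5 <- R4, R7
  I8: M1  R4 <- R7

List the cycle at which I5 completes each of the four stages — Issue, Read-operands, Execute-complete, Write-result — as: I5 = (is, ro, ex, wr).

I5 = (12, 19, 21, 22)

t=1  I1→A0
t=2  I1 RO · I2→A1
t=3  I1 EX · I2 RO · I3→M0
t=4  I1 WR R3 · I3 RO
t=5  I2 EX
t=6  I2 WR R4
t=9  I3 EX
t=10  I3 WR R6
t=11  I4→M0
t=12  I4 RO · I5→A1
t=13  I6→M1
t=14  I6 RO
t=17  I4 EX
t=18  I4 WR R1
t=19  I5 RO · I6 EX
t=20  I6 WR R4
t=21  I5 EX
t=22  I5 WR R0
t=23  I7→A1
t=24  I7 RO · I8→M1
t=25  I8 RO
t=26  I7 EX
t=27  I7 WR R5
t=30  I8 EX
t=31  I8 WR R4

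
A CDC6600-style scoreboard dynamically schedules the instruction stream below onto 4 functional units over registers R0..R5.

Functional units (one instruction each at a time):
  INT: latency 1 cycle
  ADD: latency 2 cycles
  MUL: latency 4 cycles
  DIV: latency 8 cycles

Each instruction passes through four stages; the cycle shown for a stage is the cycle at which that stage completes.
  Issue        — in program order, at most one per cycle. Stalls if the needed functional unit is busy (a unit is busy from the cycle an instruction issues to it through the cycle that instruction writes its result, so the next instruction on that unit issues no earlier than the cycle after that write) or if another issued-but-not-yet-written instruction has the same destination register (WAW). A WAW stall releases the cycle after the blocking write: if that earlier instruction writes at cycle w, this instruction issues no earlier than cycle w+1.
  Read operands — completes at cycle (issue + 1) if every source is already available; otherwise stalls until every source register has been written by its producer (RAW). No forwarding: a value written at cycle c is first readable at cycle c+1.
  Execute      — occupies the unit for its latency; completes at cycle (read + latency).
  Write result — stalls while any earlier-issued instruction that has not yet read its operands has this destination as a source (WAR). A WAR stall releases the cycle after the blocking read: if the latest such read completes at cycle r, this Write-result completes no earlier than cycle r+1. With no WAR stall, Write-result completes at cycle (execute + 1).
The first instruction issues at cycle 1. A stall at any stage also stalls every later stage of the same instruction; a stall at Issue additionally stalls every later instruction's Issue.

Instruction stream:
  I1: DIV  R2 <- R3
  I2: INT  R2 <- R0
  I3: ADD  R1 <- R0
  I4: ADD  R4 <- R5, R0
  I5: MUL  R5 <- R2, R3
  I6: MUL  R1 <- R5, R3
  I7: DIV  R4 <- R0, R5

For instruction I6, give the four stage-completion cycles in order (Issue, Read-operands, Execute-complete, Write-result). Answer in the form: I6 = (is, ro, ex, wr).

I6 = (26, 27, 31, 32)

c1: I1 issues→DIV
c2: I1 reads
c10: I1 exec-done
c11: I1 writes R2
c12: I2 issues→INT
c13: I2 reads · I3 issues→ADD
c14: I2 exec-done · I3 reads
c15: I2 writes R2
c16: I3 exec-done
c17: I3 writes R1
c18: I4 issues→ADD
c19: I4 reads · I5 issues→MUL
c20: I5 reads
c21: I4 exec-done
c22: I4 writes R4
c24: I5 exec-done
c25: I5 writes R5
c26: I6 issues→MUL
c27: I6 reads · I7 issues→DIV
c28: I7 reads
c31: I6 exec-done
c32: I6 writes R1
c36: I7 exec-done
c37: I7 writes R4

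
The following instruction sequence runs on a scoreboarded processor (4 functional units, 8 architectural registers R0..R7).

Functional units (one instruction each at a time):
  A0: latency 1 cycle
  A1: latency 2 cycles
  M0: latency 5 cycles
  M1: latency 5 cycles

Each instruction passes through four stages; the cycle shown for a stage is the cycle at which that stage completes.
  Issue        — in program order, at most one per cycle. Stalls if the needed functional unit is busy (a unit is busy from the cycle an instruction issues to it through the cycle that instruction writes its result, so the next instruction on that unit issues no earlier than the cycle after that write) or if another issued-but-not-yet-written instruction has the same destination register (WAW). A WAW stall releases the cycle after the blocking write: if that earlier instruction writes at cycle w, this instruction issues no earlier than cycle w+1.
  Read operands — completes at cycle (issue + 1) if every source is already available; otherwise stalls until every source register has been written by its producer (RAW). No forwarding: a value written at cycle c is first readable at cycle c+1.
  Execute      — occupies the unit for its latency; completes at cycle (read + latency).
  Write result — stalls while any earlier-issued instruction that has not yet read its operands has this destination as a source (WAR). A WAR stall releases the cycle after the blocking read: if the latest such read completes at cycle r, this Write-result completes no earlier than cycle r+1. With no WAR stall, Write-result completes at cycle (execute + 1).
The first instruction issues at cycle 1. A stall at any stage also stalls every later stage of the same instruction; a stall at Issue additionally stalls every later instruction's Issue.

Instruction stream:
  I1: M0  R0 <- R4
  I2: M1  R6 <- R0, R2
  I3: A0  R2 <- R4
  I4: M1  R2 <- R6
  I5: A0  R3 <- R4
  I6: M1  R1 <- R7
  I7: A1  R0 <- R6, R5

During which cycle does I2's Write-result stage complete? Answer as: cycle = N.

[1] I1→M0
[2] I1 RO, I2→M1
[3] I3→A0
[4] I3 RO
[5] I3 EX
[7] I1 EX
[8] I1 WR R0
[9] I2 RO
[10] I3 WR R2
[14] I2 EX
[15] I2 WR R6
[16] I4→M1
[17] I4 RO, I5→A0
[18] I5 RO
[19] I5 EX
[20] I5 WR R3
[22] I4 EX
[23] I4 WR R2
[24] I6→M1
[25] I6 RO, I7→A1
[26] I7 RO
[28] I7 EX
[29] I7 WR R0
[30] I6 EX
[31] I6 WR R1

cycle = 15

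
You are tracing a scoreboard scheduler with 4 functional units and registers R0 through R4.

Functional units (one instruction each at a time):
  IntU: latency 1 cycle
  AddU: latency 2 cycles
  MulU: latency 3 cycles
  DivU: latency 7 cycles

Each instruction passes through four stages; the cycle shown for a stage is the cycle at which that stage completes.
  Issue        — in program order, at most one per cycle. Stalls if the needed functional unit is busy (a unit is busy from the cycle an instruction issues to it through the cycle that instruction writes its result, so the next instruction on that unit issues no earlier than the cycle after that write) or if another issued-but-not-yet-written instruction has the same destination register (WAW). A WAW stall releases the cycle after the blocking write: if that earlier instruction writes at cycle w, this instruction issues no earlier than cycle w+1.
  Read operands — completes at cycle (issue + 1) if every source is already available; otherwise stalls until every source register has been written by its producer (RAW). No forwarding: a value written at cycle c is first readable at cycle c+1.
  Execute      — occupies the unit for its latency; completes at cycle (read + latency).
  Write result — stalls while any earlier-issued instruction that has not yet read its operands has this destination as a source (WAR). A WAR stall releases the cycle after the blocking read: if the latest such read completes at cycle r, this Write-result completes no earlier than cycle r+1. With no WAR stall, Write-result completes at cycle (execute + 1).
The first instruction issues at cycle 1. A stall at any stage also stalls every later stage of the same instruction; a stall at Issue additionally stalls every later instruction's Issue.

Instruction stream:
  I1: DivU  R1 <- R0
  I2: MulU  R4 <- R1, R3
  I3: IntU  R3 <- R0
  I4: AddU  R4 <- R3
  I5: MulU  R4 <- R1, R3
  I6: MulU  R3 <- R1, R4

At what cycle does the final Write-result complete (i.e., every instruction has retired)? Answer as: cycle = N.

cycle = 32

[I1] 1/2/9/10
[I2] 2/11/14/15  (RAW R1: wait I1 write@10)
[I3] 3/4/5/12  (WAR R3: wait I2 read@11)
[I4] 16/17/19/20  (WAW R4: wait I2 write@15)
[I5] 21/22/25/26  (WAW R4: wait I4 write@20)
[I6] 27/28/31/32  (struct: MulU busy until I5 writes@26)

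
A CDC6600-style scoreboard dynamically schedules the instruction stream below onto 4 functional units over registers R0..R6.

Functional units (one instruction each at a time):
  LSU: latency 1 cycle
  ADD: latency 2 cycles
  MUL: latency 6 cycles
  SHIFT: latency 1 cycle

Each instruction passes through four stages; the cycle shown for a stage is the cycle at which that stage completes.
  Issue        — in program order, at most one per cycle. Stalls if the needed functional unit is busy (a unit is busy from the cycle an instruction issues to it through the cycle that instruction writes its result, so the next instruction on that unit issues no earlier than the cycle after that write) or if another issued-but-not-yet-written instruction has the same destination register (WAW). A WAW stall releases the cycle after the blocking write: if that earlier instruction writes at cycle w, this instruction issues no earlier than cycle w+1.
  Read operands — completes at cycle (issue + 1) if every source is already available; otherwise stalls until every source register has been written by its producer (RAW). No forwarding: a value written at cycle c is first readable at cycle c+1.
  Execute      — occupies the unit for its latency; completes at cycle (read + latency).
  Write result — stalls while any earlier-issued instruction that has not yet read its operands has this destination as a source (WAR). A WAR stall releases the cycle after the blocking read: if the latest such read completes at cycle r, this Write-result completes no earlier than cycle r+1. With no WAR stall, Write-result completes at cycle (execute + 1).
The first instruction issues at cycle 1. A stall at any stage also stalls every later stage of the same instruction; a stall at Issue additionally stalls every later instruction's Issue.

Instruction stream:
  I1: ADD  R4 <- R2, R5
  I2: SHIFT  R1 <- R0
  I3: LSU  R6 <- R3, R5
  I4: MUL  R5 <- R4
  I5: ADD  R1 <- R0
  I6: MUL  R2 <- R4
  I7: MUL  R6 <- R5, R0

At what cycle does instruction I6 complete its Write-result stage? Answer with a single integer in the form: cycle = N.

cycle = 22

t=1  I1→ADD
t=2  I1 RO · I2→SHIFT
t=3  I2 RO · I3→LSU
t=4  I1 EX · I2 EX · I3 RO · I4→MUL
t=5  I1 WR R4 · I2 WR R1 · I3 EX
t=6  I3 WR R6 · I4 RO · I5→ADD
t=7  I5 RO
t=9  I5 EX
t=10  I5 WR R1
t=12  I4 EX
t=13  I4 WR R5
t=14  I6→MUL
t=15  I6 RO
t=21  I6 EX
t=22  I6 WR R2
t=23  I7→MUL
t=24  I7 RO
t=30  I7 EX
t=31  I7 WR R6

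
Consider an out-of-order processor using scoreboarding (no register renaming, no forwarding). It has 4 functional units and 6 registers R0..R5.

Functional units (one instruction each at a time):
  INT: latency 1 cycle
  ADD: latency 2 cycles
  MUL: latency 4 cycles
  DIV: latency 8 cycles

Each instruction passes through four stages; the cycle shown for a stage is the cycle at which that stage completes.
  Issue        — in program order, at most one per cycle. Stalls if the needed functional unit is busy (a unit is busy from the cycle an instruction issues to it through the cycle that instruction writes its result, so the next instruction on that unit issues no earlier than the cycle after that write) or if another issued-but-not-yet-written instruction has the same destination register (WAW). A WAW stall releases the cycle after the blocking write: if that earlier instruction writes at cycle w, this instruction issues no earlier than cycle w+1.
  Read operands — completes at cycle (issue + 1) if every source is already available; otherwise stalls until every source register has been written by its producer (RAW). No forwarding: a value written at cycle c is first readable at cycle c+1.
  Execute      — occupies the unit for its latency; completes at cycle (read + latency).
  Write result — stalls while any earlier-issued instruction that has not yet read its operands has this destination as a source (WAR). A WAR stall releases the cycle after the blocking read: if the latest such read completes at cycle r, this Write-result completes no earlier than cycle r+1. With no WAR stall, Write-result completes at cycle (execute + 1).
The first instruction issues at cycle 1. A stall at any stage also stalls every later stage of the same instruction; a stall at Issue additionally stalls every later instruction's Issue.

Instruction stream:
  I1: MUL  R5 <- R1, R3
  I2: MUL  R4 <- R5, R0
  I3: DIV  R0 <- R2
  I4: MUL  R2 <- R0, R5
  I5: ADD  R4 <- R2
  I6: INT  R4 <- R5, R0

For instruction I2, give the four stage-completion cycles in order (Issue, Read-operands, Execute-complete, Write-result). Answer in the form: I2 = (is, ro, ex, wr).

cycle 1: I1 issues→MUL
cycle 2: I1 reads
cycle 6: I1 exec-done
cycle 7: I1 writes R5
cycle 8: I2 issues→MUL
cycle 9: I2 reads; I3 issues→DIV
cycle 10: I3 reads
cycle 13: I2 exec-done
cycle 14: I2 writes R4
cycle 15: I4 issues→MUL
cycle 16: I5 issues→ADD
cycle 18: I3 exec-done
cycle 19: I3 writes R0
cycle 20: I4 reads
cycle 24: I4 exec-done
cycle 25: I4 writes R2
cycle 26: I5 reads
cycle 28: I5 exec-done
cycle 29: I5 writes R4
cycle 30: I6 issues→INT
cycle 31: I6 reads
cycle 32: I6 exec-done
cycle 33: I6 writes R4

I2 = (8, 9, 13, 14)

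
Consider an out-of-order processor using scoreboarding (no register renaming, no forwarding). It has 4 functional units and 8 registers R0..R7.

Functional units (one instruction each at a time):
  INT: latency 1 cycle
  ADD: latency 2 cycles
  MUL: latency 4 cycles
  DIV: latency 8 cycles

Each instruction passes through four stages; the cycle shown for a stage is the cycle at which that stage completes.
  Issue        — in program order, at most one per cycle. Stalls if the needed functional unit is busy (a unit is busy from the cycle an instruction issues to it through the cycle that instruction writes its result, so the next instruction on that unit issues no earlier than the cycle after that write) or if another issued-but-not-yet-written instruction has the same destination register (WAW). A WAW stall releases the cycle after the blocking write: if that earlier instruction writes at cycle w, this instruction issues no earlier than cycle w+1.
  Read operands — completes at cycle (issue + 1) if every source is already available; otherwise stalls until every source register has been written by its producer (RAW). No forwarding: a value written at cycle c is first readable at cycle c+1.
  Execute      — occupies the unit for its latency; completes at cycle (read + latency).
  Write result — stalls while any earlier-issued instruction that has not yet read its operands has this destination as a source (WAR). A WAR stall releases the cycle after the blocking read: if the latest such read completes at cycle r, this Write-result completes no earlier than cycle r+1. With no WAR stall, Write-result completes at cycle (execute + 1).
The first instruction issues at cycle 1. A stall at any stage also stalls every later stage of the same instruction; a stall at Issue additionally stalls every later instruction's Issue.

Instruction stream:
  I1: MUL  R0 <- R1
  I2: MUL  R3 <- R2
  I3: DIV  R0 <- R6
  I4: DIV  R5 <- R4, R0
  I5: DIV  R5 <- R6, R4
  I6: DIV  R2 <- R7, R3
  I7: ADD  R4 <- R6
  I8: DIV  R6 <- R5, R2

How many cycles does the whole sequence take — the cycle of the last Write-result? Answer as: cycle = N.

cycle = 63

1) issue 1, read 2, done 6, write 7
2) issue 8, read 9, done 13, write 14  <struct: MUL busy until I1 writes@7>
3) issue 9, read 10, done 18, write 19
4) issue 20, read 21, done 29, write 30  <struct: DIV busy until I3 writes@19>
5) issue 31, read 32, done 40, write 41  <struct: DIV busy until I4 writes@30>
6) issue 42, read 43, done 51, write 52  <struct: DIV busy until I5 writes@41>
7) issue 43, read 44, done 46, write 47
8) issue 53, read 54, done 62, write 63  <struct: DIV busy until I6 writes@52>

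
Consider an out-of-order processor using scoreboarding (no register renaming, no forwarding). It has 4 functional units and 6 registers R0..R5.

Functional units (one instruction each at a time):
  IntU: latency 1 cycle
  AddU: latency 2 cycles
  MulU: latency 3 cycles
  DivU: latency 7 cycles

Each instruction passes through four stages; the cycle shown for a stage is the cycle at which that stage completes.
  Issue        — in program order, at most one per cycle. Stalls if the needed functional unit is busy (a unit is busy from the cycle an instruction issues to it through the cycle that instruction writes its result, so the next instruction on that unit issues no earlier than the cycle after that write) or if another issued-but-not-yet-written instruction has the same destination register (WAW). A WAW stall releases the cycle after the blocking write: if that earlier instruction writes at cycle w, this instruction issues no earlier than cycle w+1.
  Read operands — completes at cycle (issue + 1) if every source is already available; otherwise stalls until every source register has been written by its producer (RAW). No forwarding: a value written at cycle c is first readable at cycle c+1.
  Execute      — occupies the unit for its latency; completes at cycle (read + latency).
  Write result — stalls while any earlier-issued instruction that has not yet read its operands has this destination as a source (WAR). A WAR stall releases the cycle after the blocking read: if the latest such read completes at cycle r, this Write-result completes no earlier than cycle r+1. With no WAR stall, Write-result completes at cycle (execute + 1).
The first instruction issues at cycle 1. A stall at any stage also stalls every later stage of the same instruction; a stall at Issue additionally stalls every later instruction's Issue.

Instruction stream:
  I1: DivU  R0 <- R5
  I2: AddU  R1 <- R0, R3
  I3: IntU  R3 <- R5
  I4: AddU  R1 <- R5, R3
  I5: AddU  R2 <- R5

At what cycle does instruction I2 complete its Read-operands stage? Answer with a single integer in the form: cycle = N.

t=1  I1 dispatched to DivU
t=2  I1 operands ready · I2 dispatched to AddU
t=3  I3 dispatched to IntU
t=4  I3 operands ready
t=5  I3 complete
t=9  I1 complete
t=10  R0←I1
t=11  I2 operands ready
t=12  R3←I3
t=13  I2 complete
t=14  R1←I2
t=15  I4 dispatched to AddU
t=16  I4 operands ready
t=18  I4 complete
t=19  R1←I4
t=20  I5 dispatched to AddU
t=21  I5 operands ready
t=23  I5 complete
t=24  R2←I5

cycle = 11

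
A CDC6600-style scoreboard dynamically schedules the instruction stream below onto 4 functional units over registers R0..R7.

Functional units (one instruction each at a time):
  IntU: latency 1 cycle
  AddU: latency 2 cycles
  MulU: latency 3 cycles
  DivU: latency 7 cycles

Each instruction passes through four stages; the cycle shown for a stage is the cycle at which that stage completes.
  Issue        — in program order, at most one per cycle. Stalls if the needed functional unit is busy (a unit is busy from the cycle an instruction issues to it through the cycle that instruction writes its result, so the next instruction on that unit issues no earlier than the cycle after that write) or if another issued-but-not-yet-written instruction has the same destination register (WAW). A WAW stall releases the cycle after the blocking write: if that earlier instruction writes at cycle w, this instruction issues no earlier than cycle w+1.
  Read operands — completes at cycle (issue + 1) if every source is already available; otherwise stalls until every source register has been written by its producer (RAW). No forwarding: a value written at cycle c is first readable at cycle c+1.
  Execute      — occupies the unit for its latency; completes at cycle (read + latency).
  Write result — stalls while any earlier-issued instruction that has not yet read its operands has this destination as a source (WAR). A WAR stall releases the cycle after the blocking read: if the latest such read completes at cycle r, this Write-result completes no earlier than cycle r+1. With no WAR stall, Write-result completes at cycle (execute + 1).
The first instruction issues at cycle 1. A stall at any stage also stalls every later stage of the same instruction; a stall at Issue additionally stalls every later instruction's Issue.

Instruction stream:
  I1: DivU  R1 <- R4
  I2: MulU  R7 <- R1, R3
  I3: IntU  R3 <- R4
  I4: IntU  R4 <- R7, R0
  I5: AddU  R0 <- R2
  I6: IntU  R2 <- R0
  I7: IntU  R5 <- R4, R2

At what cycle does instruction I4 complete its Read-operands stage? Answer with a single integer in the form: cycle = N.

cycle = 16

1) issue 1, read 2, done 9, write 10
2) issue 2, read 11, done 14, write 15  <RAW R1: wait I1 write@10>
3) issue 3, read 4, done 5, write 12  <WAR R3: wait I2 read@11>
4) issue 13, read 16, done 17, write 18  <struct: IntU busy until I3 writes@12 / RAW R7: wait I2 write@15>
5) issue 14, read 15, done 17, write 18
6) issue 19, read 20, done 21, write 22  <struct: IntU busy until I4 writes@18>
7) issue 23, read 24, done 25, write 26  <struct: IntU busy until I6 writes@22>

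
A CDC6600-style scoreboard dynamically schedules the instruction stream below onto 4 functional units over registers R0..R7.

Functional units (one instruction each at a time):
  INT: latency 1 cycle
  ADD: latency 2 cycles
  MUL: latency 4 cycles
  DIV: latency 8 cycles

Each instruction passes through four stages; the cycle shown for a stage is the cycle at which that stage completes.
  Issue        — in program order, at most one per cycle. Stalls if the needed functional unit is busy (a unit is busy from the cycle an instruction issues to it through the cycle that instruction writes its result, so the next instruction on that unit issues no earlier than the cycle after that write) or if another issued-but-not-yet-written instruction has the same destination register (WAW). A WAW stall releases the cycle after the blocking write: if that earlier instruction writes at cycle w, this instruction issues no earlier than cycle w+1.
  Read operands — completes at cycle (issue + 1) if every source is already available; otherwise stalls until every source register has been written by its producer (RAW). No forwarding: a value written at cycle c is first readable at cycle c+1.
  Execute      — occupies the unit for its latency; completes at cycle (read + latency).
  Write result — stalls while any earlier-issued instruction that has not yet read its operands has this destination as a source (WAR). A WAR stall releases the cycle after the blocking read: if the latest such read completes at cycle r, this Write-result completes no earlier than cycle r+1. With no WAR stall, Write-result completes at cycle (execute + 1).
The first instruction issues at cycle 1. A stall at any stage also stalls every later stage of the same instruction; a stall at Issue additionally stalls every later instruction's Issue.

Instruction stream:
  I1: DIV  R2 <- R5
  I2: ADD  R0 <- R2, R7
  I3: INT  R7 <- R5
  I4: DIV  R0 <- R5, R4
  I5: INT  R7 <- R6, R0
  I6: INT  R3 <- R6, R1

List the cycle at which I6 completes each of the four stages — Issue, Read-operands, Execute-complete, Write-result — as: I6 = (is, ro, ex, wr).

I6 = (30, 31, 32, 33)

[1] I1 dispatched to DIV
[2] I1 operands ready · I2 dispatched to ADD
[3] I3 dispatched to INT
[4] I3 operands ready
[5] I3 complete
[10] I1 complete
[11] R2←I1
[12] I2 operands ready
[13] R7←I3
[14] I2 complete
[15] R0←I2
[16] I4 dispatched to DIV
[17] I4 operands ready · I5 dispatched to INT
[25] I4 complete
[26] R0←I4
[27] I5 operands ready
[28] I5 complete
[29] R7←I5
[30] I6 dispatched to INT
[31] I6 operands ready
[32] I6 complete
[33] R3←I6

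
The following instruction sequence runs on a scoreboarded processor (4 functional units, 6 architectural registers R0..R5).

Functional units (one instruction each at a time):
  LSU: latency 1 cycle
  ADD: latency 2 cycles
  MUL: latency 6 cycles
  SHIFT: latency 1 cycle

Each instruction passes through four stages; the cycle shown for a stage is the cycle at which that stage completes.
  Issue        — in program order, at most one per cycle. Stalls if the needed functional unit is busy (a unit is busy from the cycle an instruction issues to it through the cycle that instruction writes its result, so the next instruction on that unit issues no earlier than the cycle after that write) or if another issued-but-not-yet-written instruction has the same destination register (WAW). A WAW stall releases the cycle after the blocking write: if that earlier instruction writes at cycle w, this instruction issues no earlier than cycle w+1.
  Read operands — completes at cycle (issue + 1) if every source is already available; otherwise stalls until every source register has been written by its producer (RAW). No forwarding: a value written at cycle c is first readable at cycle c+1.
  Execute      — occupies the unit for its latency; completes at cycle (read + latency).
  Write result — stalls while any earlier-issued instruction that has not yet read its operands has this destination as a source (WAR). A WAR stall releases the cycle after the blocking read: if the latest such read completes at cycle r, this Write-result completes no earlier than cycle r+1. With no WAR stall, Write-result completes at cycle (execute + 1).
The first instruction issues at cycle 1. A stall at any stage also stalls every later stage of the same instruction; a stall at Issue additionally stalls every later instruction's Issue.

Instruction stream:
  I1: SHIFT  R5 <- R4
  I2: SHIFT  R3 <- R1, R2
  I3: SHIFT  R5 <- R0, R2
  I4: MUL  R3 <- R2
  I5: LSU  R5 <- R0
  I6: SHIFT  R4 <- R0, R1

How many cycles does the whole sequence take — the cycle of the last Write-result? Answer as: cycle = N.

cycle = 18

I1 -> (1, 2, 3, 4)
I2 -> (5, 6, 7, 8)  // struct: SHIFT busy until I1 writes@4
I3 -> (9, 10, 11, 12)  // struct: SHIFT busy until I2 writes@8
I4 -> (10, 11, 17, 18)
I5 -> (13, 14, 15, 16)  // WAW R5: wait I3 write@12
I6 -> (14, 15, 16, 17)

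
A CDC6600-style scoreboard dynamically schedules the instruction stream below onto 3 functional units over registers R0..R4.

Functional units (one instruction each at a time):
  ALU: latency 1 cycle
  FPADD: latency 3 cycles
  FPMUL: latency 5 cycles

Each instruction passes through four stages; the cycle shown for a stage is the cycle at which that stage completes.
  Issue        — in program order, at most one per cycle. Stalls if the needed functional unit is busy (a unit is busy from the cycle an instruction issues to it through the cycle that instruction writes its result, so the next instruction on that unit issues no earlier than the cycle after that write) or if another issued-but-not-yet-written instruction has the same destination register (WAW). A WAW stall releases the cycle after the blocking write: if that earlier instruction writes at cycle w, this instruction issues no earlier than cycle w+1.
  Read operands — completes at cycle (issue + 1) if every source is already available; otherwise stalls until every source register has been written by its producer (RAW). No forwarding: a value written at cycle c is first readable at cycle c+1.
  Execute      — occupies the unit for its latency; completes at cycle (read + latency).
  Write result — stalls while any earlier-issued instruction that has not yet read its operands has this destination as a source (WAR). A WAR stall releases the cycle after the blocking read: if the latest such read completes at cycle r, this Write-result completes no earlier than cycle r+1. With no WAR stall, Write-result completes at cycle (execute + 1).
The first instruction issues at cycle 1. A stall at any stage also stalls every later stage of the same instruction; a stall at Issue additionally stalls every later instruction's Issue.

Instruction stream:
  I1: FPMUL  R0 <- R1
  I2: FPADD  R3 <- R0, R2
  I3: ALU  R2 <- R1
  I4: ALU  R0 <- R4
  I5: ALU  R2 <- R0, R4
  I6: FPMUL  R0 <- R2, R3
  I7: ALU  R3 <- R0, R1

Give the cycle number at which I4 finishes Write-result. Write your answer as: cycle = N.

1) issue 1, read 2, done 7, write 8
2) issue 2, read 9, done 12, write 13  <RAW R0: wait I1 write@8>
3) issue 3, read 4, done 5, write 10  <WAR R2: wait I2 read@9>
4) issue 11, read 12, done 13, write 14  <struct: ALU busy until I3 writes@10>
5) issue 15, read 16, done 17, write 18  <struct: ALU busy until I4 writes@14>
6) issue 16, read 19, done 24, write 25  <RAW R2: wait I5 write@18>
7) issue 19, read 26, done 27, write 28  <struct: ALU busy until I5 writes@18 / RAW R0: wait I6 write@25>

cycle = 14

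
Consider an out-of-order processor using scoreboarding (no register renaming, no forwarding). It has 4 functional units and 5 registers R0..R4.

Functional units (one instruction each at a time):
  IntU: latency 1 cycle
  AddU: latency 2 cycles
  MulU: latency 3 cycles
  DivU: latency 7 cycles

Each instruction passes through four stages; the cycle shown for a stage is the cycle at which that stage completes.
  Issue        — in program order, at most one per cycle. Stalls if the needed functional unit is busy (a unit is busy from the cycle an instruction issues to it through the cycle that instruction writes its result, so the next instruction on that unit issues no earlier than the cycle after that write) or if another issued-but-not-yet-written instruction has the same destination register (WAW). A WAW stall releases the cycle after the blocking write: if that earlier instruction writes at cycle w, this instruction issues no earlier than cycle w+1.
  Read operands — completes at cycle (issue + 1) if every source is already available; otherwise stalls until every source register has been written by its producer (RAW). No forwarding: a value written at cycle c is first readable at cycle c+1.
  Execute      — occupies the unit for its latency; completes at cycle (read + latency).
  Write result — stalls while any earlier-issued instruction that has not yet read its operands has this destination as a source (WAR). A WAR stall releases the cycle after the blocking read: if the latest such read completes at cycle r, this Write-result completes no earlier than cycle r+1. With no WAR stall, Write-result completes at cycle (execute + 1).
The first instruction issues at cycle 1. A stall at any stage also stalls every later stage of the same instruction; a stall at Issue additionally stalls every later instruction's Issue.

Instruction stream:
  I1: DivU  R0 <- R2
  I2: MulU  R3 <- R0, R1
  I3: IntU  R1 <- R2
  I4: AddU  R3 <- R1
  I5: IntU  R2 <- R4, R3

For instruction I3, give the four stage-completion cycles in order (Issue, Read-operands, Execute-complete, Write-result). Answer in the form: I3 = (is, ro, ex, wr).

cycle 1: I1 dispatched to DivU
cycle 2: I1 operands ready; I2 dispatched to MulU
cycle 3: I3 dispatched to IntU
cycle 4: I3 operands ready
cycle 5: I3 complete
cycle 9: I1 complete
cycle 10: R0←I1
cycle 11: I2 operands ready
cycle 12: R1←I3
cycle 14: I2 complete
cycle 15: R3←I2
cycle 16: I4 dispatched to AddU
cycle 17: I4 operands ready; I5 dispatched to IntU
cycle 19: I4 complete
cycle 20: R3←I4
cycle 21: I5 operands ready
cycle 22: I5 complete
cycle 23: R2←I5

I3 = (3, 4, 5, 12)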